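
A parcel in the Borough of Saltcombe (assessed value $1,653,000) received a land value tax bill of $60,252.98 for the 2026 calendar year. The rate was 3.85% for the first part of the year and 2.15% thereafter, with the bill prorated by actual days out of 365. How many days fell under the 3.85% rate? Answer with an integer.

Let d = days at the first rate; then 365 − d days at the second rate.
$1,653,000 × [3.85%·d + 2.15%·(365−d)] / 365 = $60,252.98
Solving gives d = 321, so the new rate took effect on 18 November 2026.

321 days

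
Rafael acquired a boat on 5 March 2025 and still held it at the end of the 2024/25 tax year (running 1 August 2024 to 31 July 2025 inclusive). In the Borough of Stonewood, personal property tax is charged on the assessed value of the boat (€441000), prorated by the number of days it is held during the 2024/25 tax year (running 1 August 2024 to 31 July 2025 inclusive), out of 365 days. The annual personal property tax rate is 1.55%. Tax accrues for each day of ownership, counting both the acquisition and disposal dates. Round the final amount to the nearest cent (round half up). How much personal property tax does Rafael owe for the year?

Days held (5 March – 31 July 2025): 149 out of 365
Tax = €441000 × 1.55% × 149/365 = €2790.3822

€2790.38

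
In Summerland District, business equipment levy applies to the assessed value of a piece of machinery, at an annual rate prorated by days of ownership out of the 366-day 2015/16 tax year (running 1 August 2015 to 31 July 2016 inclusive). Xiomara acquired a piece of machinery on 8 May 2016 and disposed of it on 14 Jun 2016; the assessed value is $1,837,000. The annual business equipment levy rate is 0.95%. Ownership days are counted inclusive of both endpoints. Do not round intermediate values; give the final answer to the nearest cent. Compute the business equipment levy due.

Days held (8 May – 14 Jun 2016): 38 out of 366
Tax = $1,837,000 × 0.95% × 38/366 = $1,811.9044

$1,811.90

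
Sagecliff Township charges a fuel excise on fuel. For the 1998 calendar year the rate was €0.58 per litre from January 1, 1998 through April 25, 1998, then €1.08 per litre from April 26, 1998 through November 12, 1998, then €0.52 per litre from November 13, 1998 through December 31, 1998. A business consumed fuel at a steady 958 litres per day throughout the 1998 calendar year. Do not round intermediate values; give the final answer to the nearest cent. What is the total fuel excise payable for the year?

January 1 – April 25, 1998: 115 days × 958 litres/day = 110,170 litres at €0.58/litre → €63898.60
April 26 – November 12, 1998: 201 days × 958 litres/day = 192,558 litres at €1.08/litre → €207962.64
November 13 – December 31, 1998: 49 days × 958 litres/day = 46,942 litres at €0.52/litre → €24409.84

€296271.08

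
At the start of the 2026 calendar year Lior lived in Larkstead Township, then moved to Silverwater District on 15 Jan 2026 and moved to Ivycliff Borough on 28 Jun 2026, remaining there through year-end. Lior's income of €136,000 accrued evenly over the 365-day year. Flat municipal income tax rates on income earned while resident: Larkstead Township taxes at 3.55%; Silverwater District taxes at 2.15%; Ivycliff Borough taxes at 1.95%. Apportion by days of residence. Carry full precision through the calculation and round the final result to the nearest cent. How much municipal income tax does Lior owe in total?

€2,857.68

Larkstead Township, 1 Jan – 14 Jan 2026: 14 days → €136,000 × 3.55% × 14/365 = €185.1836
Silverwater District, 15 Jan – 27 Jun 2026: 164 days → €136,000 × 2.15% × 164/365 = €1,313.7973
Ivycliff Borough, 28 Jun – 31 Dec 2026: 187 days → €136,000 × 1.95% × 187/365 = €1,358.6959
Total = €2,857.6767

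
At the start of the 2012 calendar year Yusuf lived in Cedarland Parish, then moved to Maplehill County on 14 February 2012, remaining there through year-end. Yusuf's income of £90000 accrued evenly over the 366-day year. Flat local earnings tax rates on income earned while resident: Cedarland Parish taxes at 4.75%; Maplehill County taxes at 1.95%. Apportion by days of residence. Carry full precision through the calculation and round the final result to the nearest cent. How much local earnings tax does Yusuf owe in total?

£2057.95

Cedarland Parish, 1 January – 13 February 2012: 44 days → £90000 × 4.75% × 44/366 = £513.9344
Maplehill County, 14 February – 31 December 2012: 322 days → £90000 × 1.95% × 322/366 = £1544.0164
Total = £2057.9508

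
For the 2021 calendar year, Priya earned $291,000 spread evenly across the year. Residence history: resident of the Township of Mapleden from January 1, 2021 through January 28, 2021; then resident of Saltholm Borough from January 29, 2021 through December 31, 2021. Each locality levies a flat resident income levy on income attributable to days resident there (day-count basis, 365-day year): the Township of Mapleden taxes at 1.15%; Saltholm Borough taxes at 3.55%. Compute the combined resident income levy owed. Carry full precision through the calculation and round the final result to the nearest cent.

$9,794.74

The Township of Mapleden, January 1 – January 28, 2021: 28 days → $291,000 × 1.15% × 28/365 = $256.7178
Saltholm Borough, January 29 – December 31, 2021: 337 days → $291,000 × 3.55% × 337/365 = $9,538.0233
Total = $9,794.7411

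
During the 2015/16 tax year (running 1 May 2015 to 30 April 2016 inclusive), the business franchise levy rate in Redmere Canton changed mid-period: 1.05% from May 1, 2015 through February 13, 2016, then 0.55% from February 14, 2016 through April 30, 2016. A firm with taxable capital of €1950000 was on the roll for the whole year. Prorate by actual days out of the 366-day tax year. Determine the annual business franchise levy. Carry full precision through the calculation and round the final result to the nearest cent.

May 1, 2015 – February 13, 2016: 289 days at 1.05% → €1950000 × 1.05% × 289/366 = €16167.4180
February 14 – April 30, 2016: 77 days at 0.55% → €1950000 × 0.55% × 77/366 = €2256.3525
Total = €18423.7705

€18423.77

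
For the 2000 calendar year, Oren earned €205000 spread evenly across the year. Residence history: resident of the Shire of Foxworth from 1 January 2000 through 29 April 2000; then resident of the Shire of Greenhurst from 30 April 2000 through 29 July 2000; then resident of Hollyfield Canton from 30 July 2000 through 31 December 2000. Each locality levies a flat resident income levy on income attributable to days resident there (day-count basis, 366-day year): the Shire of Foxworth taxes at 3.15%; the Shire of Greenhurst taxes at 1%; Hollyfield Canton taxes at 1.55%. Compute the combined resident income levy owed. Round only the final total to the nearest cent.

€3972.58

The Shire of Foxworth, 1 January – 29 April 2000: 120 days → €205000 × 3.15% × 120/366 = €2117.2131
The Shire of Greenhurst, 30 April – 29 July 2000: 91 days → €205000 × 1% × 91/366 = €509.6995
Hollyfield Canton, 30 July – 31 December 2000: 155 days → €205000 × 1.55% × 155/366 = €1345.6626
Total = €3972.5751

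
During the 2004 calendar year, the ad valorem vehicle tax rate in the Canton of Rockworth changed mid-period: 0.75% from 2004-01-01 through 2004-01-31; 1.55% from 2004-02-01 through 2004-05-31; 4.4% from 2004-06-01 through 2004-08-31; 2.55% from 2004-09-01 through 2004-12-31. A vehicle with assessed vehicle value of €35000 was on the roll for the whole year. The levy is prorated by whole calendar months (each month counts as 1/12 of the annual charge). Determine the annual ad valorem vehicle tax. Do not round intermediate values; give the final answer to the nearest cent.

€885.21

2004-01-01 to 2004-01-31: 1 month at 0.75% → €35000 × 0.75% × 1/12 = €21.8750
2004-02-01 to 2004-05-31: 4 months at 1.55% → €35000 × 1.55% × 4/12 = €180.8333
2004-06-01 to 2004-08-31: 3 months at 4.4% → €35000 × 4.4% × 3/12 = €385.0000
2004-09-01 to 2004-12-31: 4 months at 2.55% → €35000 × 2.55% × 4/12 = €297.5000
Total = €885.2083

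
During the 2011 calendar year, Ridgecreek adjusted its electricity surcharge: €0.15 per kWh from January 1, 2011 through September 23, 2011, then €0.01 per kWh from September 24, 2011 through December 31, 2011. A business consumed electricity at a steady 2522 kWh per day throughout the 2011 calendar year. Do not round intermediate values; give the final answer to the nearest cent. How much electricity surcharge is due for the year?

January 1 – September 23, 2011: 266 days × 2522 kWh/day = 670,852 kWh at €0.15/kWh → €100,627.80
September 24 – December 31, 2011: 99 days × 2522 kWh/day = 249,678 kWh at €0.01/kWh → €2,496.78

€103,124.58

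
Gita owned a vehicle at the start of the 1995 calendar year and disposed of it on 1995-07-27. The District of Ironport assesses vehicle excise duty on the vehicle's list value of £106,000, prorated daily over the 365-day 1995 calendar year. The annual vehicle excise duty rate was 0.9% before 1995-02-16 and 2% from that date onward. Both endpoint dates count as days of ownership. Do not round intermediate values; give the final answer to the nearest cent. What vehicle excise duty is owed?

£1,061.16

1995-01-01 to 1995-02-15: 46 days at 0.9% → £106,000 × 0.9% × 46/365 = £120.2301
1995-02-16 to 1995-07-27: 162 days at 2% → £106,000 × 2% × 162/365 = £940.9315
Total = £1,061.1616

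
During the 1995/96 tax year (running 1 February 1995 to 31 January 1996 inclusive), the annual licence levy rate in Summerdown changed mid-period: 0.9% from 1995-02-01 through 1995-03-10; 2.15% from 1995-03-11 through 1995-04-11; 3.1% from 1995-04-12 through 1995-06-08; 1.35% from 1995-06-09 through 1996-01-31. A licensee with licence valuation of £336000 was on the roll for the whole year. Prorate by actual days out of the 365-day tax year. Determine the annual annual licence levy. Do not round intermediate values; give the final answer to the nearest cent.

1995-02-01 to 1995-03-10: 38 days at 0.9% → £336000 × 0.9% × 38/365 = £314.8274
1995-03-11 to 1995-04-11: 32 days at 2.15% → £336000 × 2.15% × 32/365 = £633.3370
1995-04-12 to 1995-06-08: 58 days at 3.1% → £336000 × 3.1% × 58/365 = £1655.1452
1995-06-09 to 1996-01-31: 237 days at 1.35% → £336000 × 1.35% × 237/365 = £2945.2932
Total = £5548.6027

£5548.60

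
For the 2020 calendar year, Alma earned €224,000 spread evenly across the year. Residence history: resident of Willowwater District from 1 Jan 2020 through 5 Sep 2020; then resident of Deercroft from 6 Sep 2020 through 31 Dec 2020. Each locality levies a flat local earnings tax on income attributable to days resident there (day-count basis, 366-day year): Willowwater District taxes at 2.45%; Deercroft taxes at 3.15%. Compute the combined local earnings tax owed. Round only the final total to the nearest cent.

€5,989.25

Willowwater District, 1 Jan – 5 Sep 2020: 249 days → €224,000 × 2.45% × 249/366 = €3,733.6393
Deercroft, 6 Sep – 31 Dec 2020: 117 days → €224,000 × 3.15% × 117/366 = €2,255.6066
Total = €5,989.2459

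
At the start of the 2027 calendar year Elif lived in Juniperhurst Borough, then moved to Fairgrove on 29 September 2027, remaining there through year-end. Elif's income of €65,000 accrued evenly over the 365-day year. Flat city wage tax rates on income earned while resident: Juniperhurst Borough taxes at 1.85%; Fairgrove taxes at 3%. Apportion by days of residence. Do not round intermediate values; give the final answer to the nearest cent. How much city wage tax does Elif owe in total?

Juniperhurst Borough, 1 January – 28 September 2027: 271 days → €65,000 × 1.85% × 271/365 = €892.8151
Fairgrove, 29 September – 31 December 2027: 94 days → €65,000 × 3% × 94/365 = €502.1918
Total = €1,395.0068

€1,395.01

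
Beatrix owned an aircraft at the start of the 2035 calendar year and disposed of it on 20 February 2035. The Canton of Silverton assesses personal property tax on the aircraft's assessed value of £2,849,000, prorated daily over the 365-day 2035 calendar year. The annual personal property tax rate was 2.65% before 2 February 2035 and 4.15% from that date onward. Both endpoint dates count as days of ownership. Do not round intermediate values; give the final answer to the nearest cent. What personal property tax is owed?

£12,773.67

1 January – 1 February 2035: 32 days at 2.65% → £2,849,000 × 2.65% × 32/365 = £6,619.0466
2 February – 20 February 2035: 19 days at 4.15% → £2,849,000 × 4.15% × 19/365 = £6,154.6205
Total = £12,773.6671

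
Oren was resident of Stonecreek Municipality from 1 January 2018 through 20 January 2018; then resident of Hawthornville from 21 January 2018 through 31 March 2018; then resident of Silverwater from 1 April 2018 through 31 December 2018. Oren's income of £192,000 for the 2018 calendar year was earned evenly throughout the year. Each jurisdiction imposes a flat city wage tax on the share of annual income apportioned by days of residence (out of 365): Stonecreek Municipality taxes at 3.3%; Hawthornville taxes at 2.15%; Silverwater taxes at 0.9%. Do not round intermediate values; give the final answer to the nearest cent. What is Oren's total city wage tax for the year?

Stonecreek Municipality, 1 January – 20 January 2018: 20 days → £192,000 × 3.3% × 20/365 = £347.1781
Hawthornville, 21 January – 31 March 2018: 70 days → £192,000 × 2.15% × 70/365 = £791.6712
Silverwater, 1 April – 31 December 2018: 275 days → £192,000 × 0.9% × 275/365 = £1,301.9178
Total = £2,440.7671

£2,440.77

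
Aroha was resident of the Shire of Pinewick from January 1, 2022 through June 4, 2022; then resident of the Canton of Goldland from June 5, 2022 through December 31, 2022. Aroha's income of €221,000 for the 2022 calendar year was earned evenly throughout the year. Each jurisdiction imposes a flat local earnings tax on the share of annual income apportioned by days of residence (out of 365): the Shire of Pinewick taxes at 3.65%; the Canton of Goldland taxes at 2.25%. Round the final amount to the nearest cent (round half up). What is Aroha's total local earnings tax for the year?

The Shire of Pinewick, January 1 – June 4, 2022: 155 days → €221,000 × 3.65% × 155/365 = €3,425.5000
The Canton of Goldland, June 5 – December 31, 2022: 210 days → €221,000 × 2.25% × 210/365 = €2,860.8904
Total = €6,286.3904

€6,286.39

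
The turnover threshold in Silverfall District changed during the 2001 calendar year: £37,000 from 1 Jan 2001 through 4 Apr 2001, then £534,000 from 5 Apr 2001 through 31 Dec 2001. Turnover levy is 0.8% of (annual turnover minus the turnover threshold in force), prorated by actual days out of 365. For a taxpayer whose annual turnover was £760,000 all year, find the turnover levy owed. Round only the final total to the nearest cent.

£2,831.96

1 Jan – 4 Apr 2001: 94 days, exemption £37,000 → (£760,000 − £37,000) × 0.8% × 94/365 = £1,489.5781
5 Apr – 31 Dec 2001: 271 days, exemption £534,000 → (£760,000 − £534,000) × 0.8% × 271/365 = £1,342.3781
Total = £2,831.9562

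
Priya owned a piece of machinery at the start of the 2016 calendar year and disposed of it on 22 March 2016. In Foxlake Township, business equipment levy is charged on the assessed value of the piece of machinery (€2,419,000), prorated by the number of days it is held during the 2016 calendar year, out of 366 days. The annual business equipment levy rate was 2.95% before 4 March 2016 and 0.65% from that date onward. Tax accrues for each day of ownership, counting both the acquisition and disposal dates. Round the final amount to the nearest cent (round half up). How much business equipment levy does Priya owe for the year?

1 January – 3 March 2016: 63 days at 2.95% → €2,419,000 × 2.95% × 63/366 = €12,283.3648
4 March – 22 March 2016: 19 days at 0.65% → €2,419,000 × 0.65% × 19/366 = €816.2473
Total = €13,099.6120

€13,099.61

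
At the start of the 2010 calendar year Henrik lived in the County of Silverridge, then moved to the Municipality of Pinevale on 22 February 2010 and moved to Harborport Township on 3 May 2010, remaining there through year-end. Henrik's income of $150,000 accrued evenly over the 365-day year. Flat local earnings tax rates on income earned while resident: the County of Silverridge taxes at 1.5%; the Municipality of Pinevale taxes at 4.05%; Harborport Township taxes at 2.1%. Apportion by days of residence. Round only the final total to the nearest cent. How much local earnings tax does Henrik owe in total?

$3,582.74

The County of Silverridge, 1 January – 21 February 2010: 52 days → $150,000 × 1.5% × 52/365 = $320.5479
The Municipality of Pinevale, 22 February – 2 May 2010: 70 days → $150,000 × 4.05% × 70/365 = $1,165.0685
Harborport Township, 3 May – 31 December 2010: 243 days → $150,000 × 2.1% × 243/365 = $2,097.1233
Total = $3,582.7397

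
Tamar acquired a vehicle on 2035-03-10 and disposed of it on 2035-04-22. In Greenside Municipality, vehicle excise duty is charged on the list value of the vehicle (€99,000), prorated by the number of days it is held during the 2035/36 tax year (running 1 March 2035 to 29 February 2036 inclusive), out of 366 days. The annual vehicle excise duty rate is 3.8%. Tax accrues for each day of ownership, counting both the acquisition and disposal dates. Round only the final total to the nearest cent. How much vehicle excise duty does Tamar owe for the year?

€452.26

Days held (2035-03-10 to 2035-04-22): 44 out of 366
Tax = €99,000 × 3.8% × 44/366 = €452.2623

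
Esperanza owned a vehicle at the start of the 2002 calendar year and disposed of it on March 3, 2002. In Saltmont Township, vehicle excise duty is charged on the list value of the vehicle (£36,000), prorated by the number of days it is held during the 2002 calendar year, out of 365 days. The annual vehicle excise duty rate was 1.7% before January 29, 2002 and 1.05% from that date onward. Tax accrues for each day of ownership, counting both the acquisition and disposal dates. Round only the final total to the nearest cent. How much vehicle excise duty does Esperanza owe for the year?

£82.16

January 1 – January 28, 2002: 28 days at 1.7% → £36,000 × 1.7% × 28/365 = £46.9479
January 29 – March 3, 2002: 34 days at 1.05% → £36,000 × 1.05% × 34/365 = £35.2110
Total = £82.1589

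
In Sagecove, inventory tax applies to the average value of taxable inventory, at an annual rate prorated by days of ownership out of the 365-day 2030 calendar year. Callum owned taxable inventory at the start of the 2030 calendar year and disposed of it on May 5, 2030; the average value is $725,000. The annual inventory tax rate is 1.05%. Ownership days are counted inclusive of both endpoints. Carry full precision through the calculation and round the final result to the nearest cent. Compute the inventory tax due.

$2,607.02

Days held (January 1 – May 5, 2030): 125 out of 365
Tax = $725,000 × 1.05% × 125/365 = $2,607.0205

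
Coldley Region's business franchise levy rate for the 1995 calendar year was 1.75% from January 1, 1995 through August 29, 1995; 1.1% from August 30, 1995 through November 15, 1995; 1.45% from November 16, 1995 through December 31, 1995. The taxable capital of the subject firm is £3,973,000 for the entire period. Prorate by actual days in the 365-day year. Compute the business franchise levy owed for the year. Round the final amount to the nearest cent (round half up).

£62,506.72

January 1 – August 29, 1995: 241 days at 1.75% → £3,973,000 × 1.75% × 241/365 = £45,907.1986
August 30 – November 15, 1995: 78 days at 1.1% → £3,973,000 × 1.1% × 78/365 = £9,339.2712
November 16 – December 31, 1995: 46 days at 1.45% → £3,973,000 × 1.45% × 46/365 = £7,260.2493
Total = £62,506.7192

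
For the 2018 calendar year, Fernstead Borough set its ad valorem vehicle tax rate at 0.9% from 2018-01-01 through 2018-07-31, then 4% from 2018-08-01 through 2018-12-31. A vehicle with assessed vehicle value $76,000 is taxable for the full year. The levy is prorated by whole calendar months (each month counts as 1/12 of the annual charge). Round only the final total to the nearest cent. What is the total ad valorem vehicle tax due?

$1,665.67

2018-01-01 to 2018-07-31: 7 months at 0.9% → $76,000 × 0.9% × 7/12 = $399.0000
2018-08-01 to 2018-12-31: 5 months at 4% → $76,000 × 4% × 5/12 = $1,266.6667
Total = $1,665.6667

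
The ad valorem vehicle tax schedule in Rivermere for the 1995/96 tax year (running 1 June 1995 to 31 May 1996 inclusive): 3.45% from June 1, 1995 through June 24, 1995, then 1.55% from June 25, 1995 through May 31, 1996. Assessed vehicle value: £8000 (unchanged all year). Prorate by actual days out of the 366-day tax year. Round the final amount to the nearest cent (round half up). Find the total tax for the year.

June 1 – June 24, 1995: 24 days at 3.45% → £8000 × 3.45% × 24/366 = £18.0984
June 25, 1995 – May 31, 1996: 342 days at 1.55% → £8000 × 1.55% × 342/366 = £115.8689
Total = £133.9672

£133.97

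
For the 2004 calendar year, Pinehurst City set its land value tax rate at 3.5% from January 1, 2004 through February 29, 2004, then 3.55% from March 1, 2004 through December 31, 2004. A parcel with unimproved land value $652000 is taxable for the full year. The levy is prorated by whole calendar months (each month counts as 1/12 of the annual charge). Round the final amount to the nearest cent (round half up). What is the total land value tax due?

January 1 – February 29, 2004: 2 months at 3.5% → $652000 × 3.5% × 2/12 = $3803.3333
March 1 – December 31, 2004: 10 months at 3.55% → $652000 × 3.55% × 10/12 = $19288.3333
Total = $23091.6667

$23091.67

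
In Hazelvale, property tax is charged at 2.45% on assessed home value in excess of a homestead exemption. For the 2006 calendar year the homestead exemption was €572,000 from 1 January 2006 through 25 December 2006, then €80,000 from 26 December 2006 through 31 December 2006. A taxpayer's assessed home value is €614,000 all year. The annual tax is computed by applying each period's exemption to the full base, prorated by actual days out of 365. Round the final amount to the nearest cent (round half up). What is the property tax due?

€1,227.15

1 January – 25 December 2006: 359 days, exemption €572,000 → (€614,000 − €572,000) × 2.45% × 359/365 = €1,012.0849
26 December – 31 December 2006: 6 days, exemption €80,000 → (€614,000 − €80,000) × 2.45% × 6/365 = €215.0630
Total = €1,227.1479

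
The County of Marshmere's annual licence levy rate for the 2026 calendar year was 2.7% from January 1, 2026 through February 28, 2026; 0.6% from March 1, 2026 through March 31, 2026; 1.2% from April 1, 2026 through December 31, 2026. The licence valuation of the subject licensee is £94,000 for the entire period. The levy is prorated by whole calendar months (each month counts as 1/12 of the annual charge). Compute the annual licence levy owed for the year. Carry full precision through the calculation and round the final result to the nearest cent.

January 1 – February 28, 2026: 2 months at 2.7% → £94,000 × 2.7% × 2/12 = £423.0000
March 1 – March 31, 2026: 1 month at 0.6% → £94,000 × 0.6% × 1/12 = £47.0000
April 1 – December 31, 2026: 9 months at 1.2% → £94,000 × 1.2% × 9/12 = £846.0000
Total = £1,316.0000

£1,316.00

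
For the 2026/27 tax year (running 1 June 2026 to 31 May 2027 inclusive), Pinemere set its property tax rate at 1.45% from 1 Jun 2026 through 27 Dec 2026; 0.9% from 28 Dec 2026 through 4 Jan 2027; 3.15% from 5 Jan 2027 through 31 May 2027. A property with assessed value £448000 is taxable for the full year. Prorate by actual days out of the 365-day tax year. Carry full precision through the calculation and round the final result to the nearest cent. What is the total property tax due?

£9509.26

1 Jun – 27 Dec 2026: 210 days at 1.45% → £448000 × 1.45% × 210/365 = £3737.4247
28 Dec 2026 – 4 Jan 2027: 8 days at 0.9% → £448000 × 0.9% × 8/365 = £88.3726
5 Jan – 31 May 2027: 147 days at 3.15% → £448000 × 3.15% × 147/365 = £5683.4630
Total = £9509.2603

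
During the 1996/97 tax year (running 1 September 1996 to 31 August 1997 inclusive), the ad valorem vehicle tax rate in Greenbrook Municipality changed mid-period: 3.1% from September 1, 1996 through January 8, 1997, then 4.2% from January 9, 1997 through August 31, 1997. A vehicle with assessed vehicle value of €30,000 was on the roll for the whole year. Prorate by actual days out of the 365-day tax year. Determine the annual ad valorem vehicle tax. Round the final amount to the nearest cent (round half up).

€1,142.47

September 1, 1996 – January 8, 1997: 130 days at 3.1% → €30,000 × 3.1% × 130/365 = €331.2329
January 9 – August 31, 1997: 235 days at 4.2% → €30,000 × 4.2% × 235/365 = €811.2329
Total = €1,142.4658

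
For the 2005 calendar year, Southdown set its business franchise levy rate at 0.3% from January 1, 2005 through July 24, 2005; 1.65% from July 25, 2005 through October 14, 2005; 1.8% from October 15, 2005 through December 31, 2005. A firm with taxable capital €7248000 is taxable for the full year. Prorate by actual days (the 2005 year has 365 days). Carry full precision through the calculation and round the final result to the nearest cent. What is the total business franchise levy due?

January 1 – July 24, 2005: 205 days at 0.3% → €7248000 × 0.3% × 205/365 = €12212.3836
July 25 – October 14, 2005: 82 days at 1.65% → €7248000 × 1.65% × 82/365 = €26867.2438
October 15 – December 31, 2005: 78 days at 1.8% → €7248000 × 1.8% × 78/365 = €27879.9781
Total = €66959.6055

€66959.61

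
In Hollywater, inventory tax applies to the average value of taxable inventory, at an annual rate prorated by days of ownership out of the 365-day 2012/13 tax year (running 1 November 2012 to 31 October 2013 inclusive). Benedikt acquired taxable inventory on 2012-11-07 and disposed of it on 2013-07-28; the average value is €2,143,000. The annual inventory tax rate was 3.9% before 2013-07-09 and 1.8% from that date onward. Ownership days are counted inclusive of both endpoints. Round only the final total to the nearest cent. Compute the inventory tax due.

€57,984.30

2012-11-07 to 2013-07-08: 244 days at 3.9% → €2,143,000 × 3.9% × 244/365 = €55,870.6521
2013-07-09 to 2013-07-28: 20 days at 1.8% → €2,143,000 × 1.8% × 20/365 = €2,113.6438
Total = €57,984.2959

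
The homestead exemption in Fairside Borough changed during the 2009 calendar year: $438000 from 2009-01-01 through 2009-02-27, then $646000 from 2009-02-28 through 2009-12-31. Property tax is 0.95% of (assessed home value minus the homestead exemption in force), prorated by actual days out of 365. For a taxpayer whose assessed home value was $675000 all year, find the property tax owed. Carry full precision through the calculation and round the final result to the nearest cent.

2009-01-01 to 2009-02-27: 58 days, exemption $438000 → ($675000 − $438000) × 0.95% × 58/365 = $357.7726
2009-02-28 to 2009-12-31: 307 days, exemption $646000 → ($675000 − $646000) × 0.95% × 307/365 = $231.7219
Total = $589.4945

$589.49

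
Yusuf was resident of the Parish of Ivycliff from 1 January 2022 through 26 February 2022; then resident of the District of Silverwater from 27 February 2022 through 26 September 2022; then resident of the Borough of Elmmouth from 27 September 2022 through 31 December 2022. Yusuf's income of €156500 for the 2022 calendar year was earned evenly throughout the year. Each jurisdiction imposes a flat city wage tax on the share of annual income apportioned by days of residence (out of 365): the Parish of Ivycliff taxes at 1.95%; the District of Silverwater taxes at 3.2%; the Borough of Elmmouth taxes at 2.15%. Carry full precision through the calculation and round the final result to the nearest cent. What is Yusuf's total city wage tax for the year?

€4270.31

The Parish of Ivycliff, 1 January – 26 February 2022: 57 days → €156500 × 1.95% × 57/365 = €476.5747
The District of Silverwater, 27 February – 26 September 2022: 212 days → €156500 × 3.2% × 212/365 = €2908.7562
The Borough of Elmmouth, 27 September – 31 December 2022: 96 days → €156500 × 2.15% × 96/365 = €884.9753
Total = €4270.3062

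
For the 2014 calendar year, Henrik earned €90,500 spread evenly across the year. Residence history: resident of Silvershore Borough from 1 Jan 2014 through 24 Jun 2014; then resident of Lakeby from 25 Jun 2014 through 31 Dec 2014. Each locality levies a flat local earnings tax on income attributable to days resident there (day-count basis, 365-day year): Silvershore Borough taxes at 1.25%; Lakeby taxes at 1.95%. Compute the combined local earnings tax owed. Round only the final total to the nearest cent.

Silvershore Borough, 1 Jan – 24 Jun 2014: 175 days → €90,500 × 1.25% × 175/365 = €542.3801
Lakeby, 25 Jun – 31 Dec 2014: 190 days → €90,500 × 1.95% × 190/365 = €918.6370
Total = €1,461.0171

€1,461.02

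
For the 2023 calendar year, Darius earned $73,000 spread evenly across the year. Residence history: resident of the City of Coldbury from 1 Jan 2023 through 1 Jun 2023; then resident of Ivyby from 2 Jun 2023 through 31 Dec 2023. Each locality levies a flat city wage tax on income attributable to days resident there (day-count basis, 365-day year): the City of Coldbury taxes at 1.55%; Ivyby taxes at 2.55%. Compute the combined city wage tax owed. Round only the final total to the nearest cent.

$1,557.50

The City of Coldbury, 1 Jan – 1 Jun 2023: 152 days → $73,000 × 1.55% × 152/365 = $471.2000
Ivyby, 2 Jun – 31 Dec 2023: 213 days → $73,000 × 2.55% × 213/365 = $1,086.3000
Total = $1,557.5000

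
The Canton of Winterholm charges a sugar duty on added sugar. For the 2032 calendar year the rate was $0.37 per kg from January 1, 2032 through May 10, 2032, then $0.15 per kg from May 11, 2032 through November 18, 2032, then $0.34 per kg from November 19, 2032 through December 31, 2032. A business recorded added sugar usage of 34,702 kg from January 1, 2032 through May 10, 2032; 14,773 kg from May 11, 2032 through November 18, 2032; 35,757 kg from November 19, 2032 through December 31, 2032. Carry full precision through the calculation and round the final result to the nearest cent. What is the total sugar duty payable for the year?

$27,213.07

January 1 – May 10, 2032: 34,702 kg at $0.37/kg → $12,839.74
May 11 – November 18, 2032: 14,773 kg at $0.15/kg → $2,215.95
November 19 – December 31, 2032: 35,757 kg at $0.34/kg → $12,157.38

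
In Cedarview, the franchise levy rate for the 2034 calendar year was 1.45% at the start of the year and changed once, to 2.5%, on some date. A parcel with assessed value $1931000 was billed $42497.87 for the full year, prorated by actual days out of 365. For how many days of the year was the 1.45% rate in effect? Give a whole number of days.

Let d = days at the first rate; then 365 − d days at the second rate.
$1931000 × [1.45%·d + 2.5%·(365−d)] / 365 = $42497.87
Solving gives d = 104, so the new rate took effect on April 15, 2034.

104 days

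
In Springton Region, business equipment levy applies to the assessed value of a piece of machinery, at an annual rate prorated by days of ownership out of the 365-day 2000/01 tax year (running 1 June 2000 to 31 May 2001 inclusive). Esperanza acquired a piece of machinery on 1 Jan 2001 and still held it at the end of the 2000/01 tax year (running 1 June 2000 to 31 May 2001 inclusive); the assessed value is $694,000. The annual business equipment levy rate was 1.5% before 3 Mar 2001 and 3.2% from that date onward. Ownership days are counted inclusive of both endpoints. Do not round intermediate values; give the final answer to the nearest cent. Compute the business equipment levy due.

1 Jan – 2 Mar 2001: 61 days at 1.5% → $694,000 × 1.5% × 61/365 = $1,739.7534
3 Mar – 31 May 2001: 90 days at 3.2% → $694,000 × 3.2% × 90/365 = $5,475.9452
Total = $7,215.6986

$7,215.70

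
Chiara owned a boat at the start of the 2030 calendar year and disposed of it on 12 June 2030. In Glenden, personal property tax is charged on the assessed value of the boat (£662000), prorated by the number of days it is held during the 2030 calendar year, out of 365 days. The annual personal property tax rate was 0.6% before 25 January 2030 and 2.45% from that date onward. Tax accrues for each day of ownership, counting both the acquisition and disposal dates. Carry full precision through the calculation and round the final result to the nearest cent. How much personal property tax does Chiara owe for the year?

£6437.72

1 January – 24 January 2030: 24 days at 0.6% → £662000 × 0.6% × 24/365 = £261.1726
25 January – 12 June 2030: 139 days at 2.45% → £662000 × 2.45% × 139/365 = £6176.5507
Total = £6437.7233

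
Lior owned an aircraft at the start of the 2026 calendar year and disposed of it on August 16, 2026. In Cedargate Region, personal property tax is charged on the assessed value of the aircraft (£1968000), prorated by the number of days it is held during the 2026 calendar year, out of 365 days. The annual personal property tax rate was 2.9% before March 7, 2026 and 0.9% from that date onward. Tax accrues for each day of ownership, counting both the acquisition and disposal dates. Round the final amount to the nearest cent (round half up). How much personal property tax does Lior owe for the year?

£18073.25

January 1 – March 6, 2026: 65 days at 2.9% → £1968000 × 2.9% × 65/365 = £10163.5068
March 7 – August 16, 2026: 163 days at 0.9% → £1968000 × 0.9% × 163/365 = £7909.7425
Total = £18073.2493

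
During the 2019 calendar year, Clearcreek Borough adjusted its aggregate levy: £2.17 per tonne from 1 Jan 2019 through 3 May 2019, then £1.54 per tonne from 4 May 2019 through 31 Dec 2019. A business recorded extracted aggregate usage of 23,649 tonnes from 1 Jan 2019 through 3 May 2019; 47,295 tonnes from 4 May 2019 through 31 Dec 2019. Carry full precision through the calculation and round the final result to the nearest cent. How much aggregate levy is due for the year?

£124152.63

1 Jan – 3 May 2019: 23,649 tonnes at £2.17/tonne → £51318.33
4 May – 31 Dec 2019: 47,295 tonnes at £1.54/tonne → £72834.30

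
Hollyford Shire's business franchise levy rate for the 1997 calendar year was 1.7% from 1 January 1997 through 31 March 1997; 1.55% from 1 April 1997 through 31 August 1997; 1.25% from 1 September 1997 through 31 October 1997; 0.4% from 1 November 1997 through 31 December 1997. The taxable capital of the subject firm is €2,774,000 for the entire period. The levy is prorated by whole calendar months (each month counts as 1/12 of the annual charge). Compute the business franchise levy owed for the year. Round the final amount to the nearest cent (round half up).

€37,333.42

1 January – 31 March 1997: 3 months at 1.7% → €2,774,000 × 1.7% × 3/12 = €11,789.5000
1 April – 31 August 1997: 5 months at 1.55% → €2,774,000 × 1.55% × 5/12 = €17,915.4167
1 September – 31 October 1997: 2 months at 1.25% → €2,774,000 × 1.25% × 2/12 = €5,779.1667
1 November – 31 December 1997: 2 months at 0.4% → €2,774,000 × 0.4% × 2/12 = €1,849.3333
Total = €37,333.4167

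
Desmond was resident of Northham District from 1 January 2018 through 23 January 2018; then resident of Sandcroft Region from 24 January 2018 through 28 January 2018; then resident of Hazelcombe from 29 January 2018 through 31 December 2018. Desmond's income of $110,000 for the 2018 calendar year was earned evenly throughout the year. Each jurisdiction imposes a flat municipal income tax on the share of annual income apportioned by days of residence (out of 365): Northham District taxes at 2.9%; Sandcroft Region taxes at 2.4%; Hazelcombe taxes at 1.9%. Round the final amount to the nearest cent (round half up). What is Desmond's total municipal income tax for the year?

$2,166.85

Northham District, 1 January – 23 January 2018: 23 days → $110,000 × 2.9% × 23/365 = $201.0137
Sandcroft Region, 24 January – 28 January 2018: 5 days → $110,000 × 2.4% × 5/365 = $36.1644
Hazelcombe, 29 January – 31 December 2018: 337 days → $110,000 × 1.9% × 337/365 = $1,929.6712
Total = $2,166.8493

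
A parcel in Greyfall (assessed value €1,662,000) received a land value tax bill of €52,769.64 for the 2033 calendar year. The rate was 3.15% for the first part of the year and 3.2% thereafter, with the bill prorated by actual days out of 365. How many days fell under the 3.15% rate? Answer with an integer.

Let d = days at the first rate; then 365 − d days at the second rate.
€1,662,000 × [3.15%·d + 3.2%·(365−d)] / 365 = €52,769.64
Solving gives d = 182, so the new rate took effect on 2 Jul 2033.

182 days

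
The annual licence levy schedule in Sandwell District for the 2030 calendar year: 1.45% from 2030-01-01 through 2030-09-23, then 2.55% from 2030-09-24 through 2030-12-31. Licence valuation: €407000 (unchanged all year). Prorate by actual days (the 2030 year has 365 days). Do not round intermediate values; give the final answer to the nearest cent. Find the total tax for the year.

€7115.81

2030-01-01 to 2030-09-23: 266 days at 1.45% → €407000 × 1.45% × 266/365 = €4300.8192
2030-09-24 to 2030-12-31: 99 days at 2.55% → €407000 × 2.55% × 99/365 = €2814.9904
Total = €7115.8096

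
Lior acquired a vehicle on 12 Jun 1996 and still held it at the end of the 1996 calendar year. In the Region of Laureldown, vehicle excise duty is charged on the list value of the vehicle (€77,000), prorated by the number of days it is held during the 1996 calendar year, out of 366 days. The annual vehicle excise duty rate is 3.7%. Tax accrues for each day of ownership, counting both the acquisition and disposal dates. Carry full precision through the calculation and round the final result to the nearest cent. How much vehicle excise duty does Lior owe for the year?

€1,580.18

Days held (12 Jun – 31 Dec 1996): 203 out of 366
Tax = €77,000 × 3.7% × 203/366 = €1,580.1831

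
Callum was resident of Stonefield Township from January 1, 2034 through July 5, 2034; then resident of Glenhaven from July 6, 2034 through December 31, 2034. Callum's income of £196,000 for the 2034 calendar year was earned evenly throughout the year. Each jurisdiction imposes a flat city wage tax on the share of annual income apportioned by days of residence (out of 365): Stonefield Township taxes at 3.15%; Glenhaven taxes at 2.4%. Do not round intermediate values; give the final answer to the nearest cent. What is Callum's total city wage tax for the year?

Stonefield Township, January 1 – July 5, 2034: 186 days → £196,000 × 3.15% × 186/365 = £3,146.2027
Glenhaven, July 6 – December 31, 2034: 179 days → £196,000 × 2.4% × 179/365 = £2,306.8932
Total = £5,453.0959

£5,453.10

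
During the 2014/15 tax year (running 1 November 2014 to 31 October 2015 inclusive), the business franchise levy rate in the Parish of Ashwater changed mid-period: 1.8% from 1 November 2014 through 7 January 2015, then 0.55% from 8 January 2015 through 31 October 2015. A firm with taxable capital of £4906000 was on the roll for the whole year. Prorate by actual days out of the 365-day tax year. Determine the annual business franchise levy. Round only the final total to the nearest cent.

1 November 2014 – 7 January 2015: 68 days at 1.8% → £4906000 × 1.8% × 68/365 = £16451.9014
8 January – 31 October 2015: 297 days at 0.55% → £4906000 × 0.55% × 297/365 = £21956.0301
Total = £38407.9315

£38407.93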